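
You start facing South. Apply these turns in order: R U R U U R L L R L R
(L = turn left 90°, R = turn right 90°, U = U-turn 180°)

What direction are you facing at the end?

Answer: Final heading: South

Derivation:
Start: South
  R (right (90° clockwise)) -> West
  U (U-turn (180°)) -> East
  R (right (90° clockwise)) -> South
  U (U-turn (180°)) -> North
  U (U-turn (180°)) -> South
  R (right (90° clockwise)) -> West
  L (left (90° counter-clockwise)) -> South
  L (left (90° counter-clockwise)) -> East
  R (right (90° clockwise)) -> South
  L (left (90° counter-clockwise)) -> East
  R (right (90° clockwise)) -> South
Final: South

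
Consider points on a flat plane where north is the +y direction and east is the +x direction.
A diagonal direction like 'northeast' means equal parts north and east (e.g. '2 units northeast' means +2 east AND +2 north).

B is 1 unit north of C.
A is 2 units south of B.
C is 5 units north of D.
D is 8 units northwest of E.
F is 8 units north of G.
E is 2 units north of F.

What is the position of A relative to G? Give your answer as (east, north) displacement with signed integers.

Place G at the origin (east=0, north=0).
  F is 8 units north of G: delta (east=+0, north=+8); F at (east=0, north=8).
  E is 2 units north of F: delta (east=+0, north=+2); E at (east=0, north=10).
  D is 8 units northwest of E: delta (east=-8, north=+8); D at (east=-8, north=18).
  C is 5 units north of D: delta (east=+0, north=+5); C at (east=-8, north=23).
  B is 1 unit north of C: delta (east=+0, north=+1); B at (east=-8, north=24).
  A is 2 units south of B: delta (east=+0, north=-2); A at (east=-8, north=22).
Therefore A relative to G: (east=-8, north=22).

Answer: A is at (east=-8, north=22) relative to G.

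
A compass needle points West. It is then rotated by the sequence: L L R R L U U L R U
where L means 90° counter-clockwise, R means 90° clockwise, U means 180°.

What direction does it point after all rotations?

Answer: Final heading: North

Derivation:
Start: West
  L (left (90° counter-clockwise)) -> South
  L (left (90° counter-clockwise)) -> East
  R (right (90° clockwise)) -> South
  R (right (90° clockwise)) -> West
  L (left (90° counter-clockwise)) -> South
  U (U-turn (180°)) -> North
  U (U-turn (180°)) -> South
  L (left (90° counter-clockwise)) -> East
  R (right (90° clockwise)) -> South
  U (U-turn (180°)) -> North
Final: North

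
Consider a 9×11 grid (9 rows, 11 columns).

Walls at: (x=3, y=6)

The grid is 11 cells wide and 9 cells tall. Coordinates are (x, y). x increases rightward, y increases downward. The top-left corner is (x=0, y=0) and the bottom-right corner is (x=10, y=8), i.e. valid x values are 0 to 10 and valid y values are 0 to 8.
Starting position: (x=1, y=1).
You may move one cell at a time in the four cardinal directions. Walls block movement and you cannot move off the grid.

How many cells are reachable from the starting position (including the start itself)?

Answer: Reachable cells: 98

Derivation:
BFS flood-fill from (x=1, y=1):
  Distance 0: (x=1, y=1)
  Distance 1: (x=1, y=0), (x=0, y=1), (x=2, y=1), (x=1, y=2)
  Distance 2: (x=0, y=0), (x=2, y=0), (x=3, y=1), (x=0, y=2), (x=2, y=2), (x=1, y=3)
  Distance 3: (x=3, y=0), (x=4, y=1), (x=3, y=2), (x=0, y=3), (x=2, y=3), (x=1, y=4)
  Distance 4: (x=4, y=0), (x=5, y=1), (x=4, y=2), (x=3, y=3), (x=0, y=4), (x=2, y=4), (x=1, y=5)
  Distance 5: (x=5, y=0), (x=6, y=1), (x=5, y=2), (x=4, y=3), (x=3, y=4), (x=0, y=5), (x=2, y=5), (x=1, y=6)
  Distance 6: (x=6, y=0), (x=7, y=1), (x=6, y=2), (x=5, y=3), (x=4, y=4), (x=3, y=5), (x=0, y=6), (x=2, y=6), (x=1, y=7)
  Distance 7: (x=7, y=0), (x=8, y=1), (x=7, y=2), (x=6, y=3), (x=5, y=4), (x=4, y=5), (x=0, y=7), (x=2, y=7), (x=1, y=8)
  Distance 8: (x=8, y=0), (x=9, y=1), (x=8, y=2), (x=7, y=3), (x=6, y=4), (x=5, y=5), (x=4, y=6), (x=3, y=7), (x=0, y=8), (x=2, y=8)
  Distance 9: (x=9, y=0), (x=10, y=1), (x=9, y=2), (x=8, y=3), (x=7, y=4), (x=6, y=5), (x=5, y=6), (x=4, y=7), (x=3, y=8)
  Distance 10: (x=10, y=0), (x=10, y=2), (x=9, y=3), (x=8, y=4), (x=7, y=5), (x=6, y=6), (x=5, y=7), (x=4, y=8)
  Distance 11: (x=10, y=3), (x=9, y=4), (x=8, y=5), (x=7, y=6), (x=6, y=7), (x=5, y=8)
  Distance 12: (x=10, y=4), (x=9, y=5), (x=8, y=6), (x=7, y=7), (x=6, y=8)
  Distance 13: (x=10, y=5), (x=9, y=6), (x=8, y=7), (x=7, y=8)
  Distance 14: (x=10, y=6), (x=9, y=7), (x=8, y=8)
  Distance 15: (x=10, y=7), (x=9, y=8)
  Distance 16: (x=10, y=8)
Total reachable: 98 (grid has 98 open cells total)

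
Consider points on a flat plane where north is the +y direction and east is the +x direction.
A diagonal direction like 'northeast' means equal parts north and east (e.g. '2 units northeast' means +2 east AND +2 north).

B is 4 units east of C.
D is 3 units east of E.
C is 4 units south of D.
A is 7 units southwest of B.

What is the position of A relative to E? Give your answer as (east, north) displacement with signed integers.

Answer: A is at (east=0, north=-11) relative to E.

Derivation:
Place E at the origin (east=0, north=0).
  D is 3 units east of E: delta (east=+3, north=+0); D at (east=3, north=0).
  C is 4 units south of D: delta (east=+0, north=-4); C at (east=3, north=-4).
  B is 4 units east of C: delta (east=+4, north=+0); B at (east=7, north=-4).
  A is 7 units southwest of B: delta (east=-7, north=-7); A at (east=0, north=-11).
Therefore A relative to E: (east=0, north=-11).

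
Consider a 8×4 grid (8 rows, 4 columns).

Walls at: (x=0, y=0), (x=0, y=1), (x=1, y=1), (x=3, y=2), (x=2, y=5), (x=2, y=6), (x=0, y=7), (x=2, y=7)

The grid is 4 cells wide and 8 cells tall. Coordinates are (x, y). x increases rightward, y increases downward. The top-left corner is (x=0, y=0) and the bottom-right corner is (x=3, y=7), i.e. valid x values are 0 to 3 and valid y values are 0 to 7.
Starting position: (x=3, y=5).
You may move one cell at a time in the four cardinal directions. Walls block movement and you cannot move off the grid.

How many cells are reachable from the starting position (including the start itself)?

BFS flood-fill from (x=3, y=5):
  Distance 0: (x=3, y=5)
  Distance 1: (x=3, y=4), (x=3, y=6)
  Distance 2: (x=3, y=3), (x=2, y=4), (x=3, y=7)
  Distance 3: (x=2, y=3), (x=1, y=4)
  Distance 4: (x=2, y=2), (x=1, y=3), (x=0, y=4), (x=1, y=5)
  Distance 5: (x=2, y=1), (x=1, y=2), (x=0, y=3), (x=0, y=5), (x=1, y=6)
  Distance 6: (x=2, y=0), (x=3, y=1), (x=0, y=2), (x=0, y=6), (x=1, y=7)
  Distance 7: (x=1, y=0), (x=3, y=0)
Total reachable: 24 (grid has 24 open cells total)

Answer: Reachable cells: 24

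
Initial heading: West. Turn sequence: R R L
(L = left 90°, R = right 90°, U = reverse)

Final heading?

Answer: Final heading: North

Derivation:
Start: West
  R (right (90° clockwise)) -> North
  R (right (90° clockwise)) -> East
  L (left (90° counter-clockwise)) -> North
Final: North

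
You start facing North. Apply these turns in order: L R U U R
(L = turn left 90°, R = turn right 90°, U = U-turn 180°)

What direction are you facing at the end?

Start: North
  L (left (90° counter-clockwise)) -> West
  R (right (90° clockwise)) -> North
  U (U-turn (180°)) -> South
  U (U-turn (180°)) -> North
  R (right (90° clockwise)) -> East
Final: East

Answer: Final heading: East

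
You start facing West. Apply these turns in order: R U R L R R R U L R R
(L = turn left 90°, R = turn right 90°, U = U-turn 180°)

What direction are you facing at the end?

Start: West
  R (right (90° clockwise)) -> North
  U (U-turn (180°)) -> South
  R (right (90° clockwise)) -> West
  L (left (90° counter-clockwise)) -> South
  R (right (90° clockwise)) -> West
  R (right (90° clockwise)) -> North
  R (right (90° clockwise)) -> East
  U (U-turn (180°)) -> West
  L (left (90° counter-clockwise)) -> South
  R (right (90° clockwise)) -> West
  R (right (90° clockwise)) -> North
Final: North

Answer: Final heading: North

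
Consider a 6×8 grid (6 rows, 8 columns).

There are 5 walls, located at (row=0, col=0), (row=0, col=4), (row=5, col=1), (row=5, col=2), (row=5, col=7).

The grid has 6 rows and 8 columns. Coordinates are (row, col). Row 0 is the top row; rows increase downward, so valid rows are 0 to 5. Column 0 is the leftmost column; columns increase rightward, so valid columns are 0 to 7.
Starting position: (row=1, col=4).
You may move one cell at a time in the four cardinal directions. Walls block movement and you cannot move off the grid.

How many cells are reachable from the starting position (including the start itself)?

Answer: Reachable cells: 43

Derivation:
BFS flood-fill from (row=1, col=4):
  Distance 0: (row=1, col=4)
  Distance 1: (row=1, col=3), (row=1, col=5), (row=2, col=4)
  Distance 2: (row=0, col=3), (row=0, col=5), (row=1, col=2), (row=1, col=6), (row=2, col=3), (row=2, col=5), (row=3, col=4)
  Distance 3: (row=0, col=2), (row=0, col=6), (row=1, col=1), (row=1, col=7), (row=2, col=2), (row=2, col=6), (row=3, col=3), (row=3, col=5), (row=4, col=4)
  Distance 4: (row=0, col=1), (row=0, col=7), (row=1, col=0), (row=2, col=1), (row=2, col=7), (row=3, col=2), (row=3, col=6), (row=4, col=3), (row=4, col=5), (row=5, col=4)
  Distance 5: (row=2, col=0), (row=3, col=1), (row=3, col=7), (row=4, col=2), (row=4, col=6), (row=5, col=3), (row=5, col=5)
  Distance 6: (row=3, col=0), (row=4, col=1), (row=4, col=7), (row=5, col=6)
  Distance 7: (row=4, col=0)
  Distance 8: (row=5, col=0)
Total reachable: 43 (grid has 43 open cells total)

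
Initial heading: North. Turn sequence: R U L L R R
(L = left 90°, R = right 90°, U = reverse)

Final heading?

Start: North
  R (right (90° clockwise)) -> East
  U (U-turn (180°)) -> West
  L (left (90° counter-clockwise)) -> South
  L (left (90° counter-clockwise)) -> East
  R (right (90° clockwise)) -> South
  R (right (90° clockwise)) -> West
Final: West

Answer: Final heading: West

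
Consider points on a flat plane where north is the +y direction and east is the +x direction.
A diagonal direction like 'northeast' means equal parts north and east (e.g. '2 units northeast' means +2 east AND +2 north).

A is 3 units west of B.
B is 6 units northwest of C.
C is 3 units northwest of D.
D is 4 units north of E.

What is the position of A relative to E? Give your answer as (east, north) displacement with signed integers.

Place E at the origin (east=0, north=0).
  D is 4 units north of E: delta (east=+0, north=+4); D at (east=0, north=4).
  C is 3 units northwest of D: delta (east=-3, north=+3); C at (east=-3, north=7).
  B is 6 units northwest of C: delta (east=-6, north=+6); B at (east=-9, north=13).
  A is 3 units west of B: delta (east=-3, north=+0); A at (east=-12, north=13).
Therefore A relative to E: (east=-12, north=13).

Answer: A is at (east=-12, north=13) relative to E.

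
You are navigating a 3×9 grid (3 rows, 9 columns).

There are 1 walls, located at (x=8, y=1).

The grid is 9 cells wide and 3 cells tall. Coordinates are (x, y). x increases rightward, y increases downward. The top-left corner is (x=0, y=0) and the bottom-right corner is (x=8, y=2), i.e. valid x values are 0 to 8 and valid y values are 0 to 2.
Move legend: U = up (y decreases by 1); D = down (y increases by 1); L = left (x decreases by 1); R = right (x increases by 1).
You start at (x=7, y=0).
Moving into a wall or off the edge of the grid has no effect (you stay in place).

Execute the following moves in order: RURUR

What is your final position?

Answer: Final position: (x=8, y=0)

Derivation:
Start: (x=7, y=0)
  R (right): (x=7, y=0) -> (x=8, y=0)
  U (up): blocked, stay at (x=8, y=0)
  R (right): blocked, stay at (x=8, y=0)
  U (up): blocked, stay at (x=8, y=0)
  R (right): blocked, stay at (x=8, y=0)
Final: (x=8, y=0)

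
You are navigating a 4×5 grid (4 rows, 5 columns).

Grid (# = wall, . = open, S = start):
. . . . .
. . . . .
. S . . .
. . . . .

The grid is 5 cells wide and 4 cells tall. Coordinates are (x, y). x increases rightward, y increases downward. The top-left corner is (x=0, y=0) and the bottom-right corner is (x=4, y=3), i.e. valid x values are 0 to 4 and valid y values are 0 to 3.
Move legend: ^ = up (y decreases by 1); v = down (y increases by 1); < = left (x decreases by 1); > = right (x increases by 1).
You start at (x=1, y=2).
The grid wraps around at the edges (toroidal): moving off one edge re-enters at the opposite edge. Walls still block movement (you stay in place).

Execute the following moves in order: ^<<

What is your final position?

Answer: Final position: (x=4, y=1)

Derivation:
Start: (x=1, y=2)
  ^ (up): (x=1, y=2) -> (x=1, y=1)
  < (left): (x=1, y=1) -> (x=0, y=1)
  < (left): (x=0, y=1) -> (x=4, y=1)
Final: (x=4, y=1)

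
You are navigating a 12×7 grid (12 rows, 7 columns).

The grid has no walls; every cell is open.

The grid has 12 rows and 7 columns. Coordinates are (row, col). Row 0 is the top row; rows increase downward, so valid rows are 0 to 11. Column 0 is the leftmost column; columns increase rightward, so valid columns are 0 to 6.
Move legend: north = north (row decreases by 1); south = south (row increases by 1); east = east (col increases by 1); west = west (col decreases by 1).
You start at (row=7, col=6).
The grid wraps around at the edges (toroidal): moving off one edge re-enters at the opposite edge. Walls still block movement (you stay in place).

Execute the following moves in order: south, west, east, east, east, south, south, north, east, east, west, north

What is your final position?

Answer: Final position: (row=8, col=2)

Derivation:
Start: (row=7, col=6)
  south (south): (row=7, col=6) -> (row=8, col=6)
  west (west): (row=8, col=6) -> (row=8, col=5)
  east (east): (row=8, col=5) -> (row=8, col=6)
  east (east): (row=8, col=6) -> (row=8, col=0)
  east (east): (row=8, col=0) -> (row=8, col=1)
  south (south): (row=8, col=1) -> (row=9, col=1)
  south (south): (row=9, col=1) -> (row=10, col=1)
  north (north): (row=10, col=1) -> (row=9, col=1)
  east (east): (row=9, col=1) -> (row=9, col=2)
  east (east): (row=9, col=2) -> (row=9, col=3)
  west (west): (row=9, col=3) -> (row=9, col=2)
  north (north): (row=9, col=2) -> (row=8, col=2)
Final: (row=8, col=2)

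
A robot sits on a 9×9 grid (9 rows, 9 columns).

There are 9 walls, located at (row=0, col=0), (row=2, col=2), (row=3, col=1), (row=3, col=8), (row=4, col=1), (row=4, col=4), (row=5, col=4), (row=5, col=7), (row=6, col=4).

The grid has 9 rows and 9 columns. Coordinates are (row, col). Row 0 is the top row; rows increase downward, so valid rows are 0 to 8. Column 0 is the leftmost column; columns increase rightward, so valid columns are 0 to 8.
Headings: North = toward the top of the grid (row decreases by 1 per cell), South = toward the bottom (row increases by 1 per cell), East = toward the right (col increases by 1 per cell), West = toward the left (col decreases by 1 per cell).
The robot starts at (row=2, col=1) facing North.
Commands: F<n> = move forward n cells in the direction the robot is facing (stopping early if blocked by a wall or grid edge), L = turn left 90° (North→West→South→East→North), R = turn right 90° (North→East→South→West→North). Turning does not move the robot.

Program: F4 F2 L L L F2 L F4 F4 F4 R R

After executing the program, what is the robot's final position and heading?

Answer: Final position: (row=0, col=3), facing South

Derivation:
Start: (row=2, col=1), facing North
  F4: move forward 2/4 (blocked), now at (row=0, col=1)
  F2: move forward 0/2 (blocked), now at (row=0, col=1)
  L: turn left, now facing West
  L: turn left, now facing South
  L: turn left, now facing East
  F2: move forward 2, now at (row=0, col=3)
  L: turn left, now facing North
  [×3]F4: move forward 0/4 (blocked), now at (row=0, col=3)
  R: turn right, now facing East
  R: turn right, now facing South
Final: (row=0, col=3), facing South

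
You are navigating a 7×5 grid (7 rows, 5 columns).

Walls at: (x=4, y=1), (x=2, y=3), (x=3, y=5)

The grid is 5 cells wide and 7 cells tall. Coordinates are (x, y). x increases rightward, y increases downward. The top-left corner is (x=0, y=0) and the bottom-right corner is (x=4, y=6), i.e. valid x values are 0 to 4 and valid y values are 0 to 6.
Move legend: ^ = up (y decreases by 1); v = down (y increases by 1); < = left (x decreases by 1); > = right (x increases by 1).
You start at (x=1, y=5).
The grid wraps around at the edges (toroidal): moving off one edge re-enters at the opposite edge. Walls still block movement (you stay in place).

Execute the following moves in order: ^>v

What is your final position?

Answer: Final position: (x=2, y=5)

Derivation:
Start: (x=1, y=5)
  ^ (up): (x=1, y=5) -> (x=1, y=4)
  > (right): (x=1, y=4) -> (x=2, y=4)
  v (down): (x=2, y=4) -> (x=2, y=5)
Final: (x=2, y=5)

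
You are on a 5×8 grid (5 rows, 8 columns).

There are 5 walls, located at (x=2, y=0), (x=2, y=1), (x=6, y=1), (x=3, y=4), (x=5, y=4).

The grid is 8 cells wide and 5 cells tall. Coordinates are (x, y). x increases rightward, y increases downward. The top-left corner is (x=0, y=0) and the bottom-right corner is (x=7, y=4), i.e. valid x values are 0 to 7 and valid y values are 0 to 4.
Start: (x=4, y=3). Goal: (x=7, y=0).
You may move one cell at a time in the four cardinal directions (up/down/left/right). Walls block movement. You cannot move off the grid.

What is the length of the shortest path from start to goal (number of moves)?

BFS from (x=4, y=3) until reaching (x=7, y=0):
  Distance 0: (x=4, y=3)
  Distance 1: (x=4, y=2), (x=3, y=3), (x=5, y=3), (x=4, y=4)
  Distance 2: (x=4, y=1), (x=3, y=2), (x=5, y=2), (x=2, y=3), (x=6, y=3)
  Distance 3: (x=4, y=0), (x=3, y=1), (x=5, y=1), (x=2, y=2), (x=6, y=2), (x=1, y=3), (x=7, y=3), (x=2, y=4), (x=6, y=4)
  Distance 4: (x=3, y=0), (x=5, y=0), (x=1, y=2), (x=7, y=2), (x=0, y=3), (x=1, y=4), (x=7, y=4)
  Distance 5: (x=6, y=0), (x=1, y=1), (x=7, y=1), (x=0, y=2), (x=0, y=4)
  Distance 6: (x=1, y=0), (x=7, y=0), (x=0, y=1)  <- goal reached here
One shortest path (6 moves): (x=4, y=3) -> (x=5, y=3) -> (x=6, y=3) -> (x=7, y=3) -> (x=7, y=2) -> (x=7, y=1) -> (x=7, y=0)

Answer: Shortest path length: 6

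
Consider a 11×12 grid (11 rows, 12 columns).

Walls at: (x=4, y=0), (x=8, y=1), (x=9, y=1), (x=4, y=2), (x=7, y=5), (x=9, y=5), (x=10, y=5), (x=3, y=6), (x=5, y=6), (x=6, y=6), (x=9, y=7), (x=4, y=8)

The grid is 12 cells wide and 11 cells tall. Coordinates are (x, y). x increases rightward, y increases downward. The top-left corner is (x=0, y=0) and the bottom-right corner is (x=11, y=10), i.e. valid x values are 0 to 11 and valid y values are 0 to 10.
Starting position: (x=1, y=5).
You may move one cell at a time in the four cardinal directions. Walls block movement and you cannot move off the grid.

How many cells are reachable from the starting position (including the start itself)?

Answer: Reachable cells: 120

Derivation:
BFS flood-fill from (x=1, y=5):
  Distance 0: (x=1, y=5)
  Distance 1: (x=1, y=4), (x=0, y=5), (x=2, y=5), (x=1, y=6)
  Distance 2: (x=1, y=3), (x=0, y=4), (x=2, y=4), (x=3, y=5), (x=0, y=6), (x=2, y=6), (x=1, y=7)
  Distance 3: (x=1, y=2), (x=0, y=3), (x=2, y=3), (x=3, y=4), (x=4, y=5), (x=0, y=7), (x=2, y=7), (x=1, y=8)
  Distance 4: (x=1, y=1), (x=0, y=2), (x=2, y=2), (x=3, y=3), (x=4, y=4), (x=5, y=5), (x=4, y=6), (x=3, y=7), (x=0, y=8), (x=2, y=8), (x=1, y=9)
  Distance 5: (x=1, y=0), (x=0, y=1), (x=2, y=1), (x=3, y=2), (x=4, y=3), (x=5, y=4), (x=6, y=5), (x=4, y=7), (x=3, y=8), (x=0, y=9), (x=2, y=9), (x=1, y=10)
  Distance 6: (x=0, y=0), (x=2, y=0), (x=3, y=1), (x=5, y=3), (x=6, y=4), (x=5, y=7), (x=3, y=9), (x=0, y=10), (x=2, y=10)
  Distance 7: (x=3, y=0), (x=4, y=1), (x=5, y=2), (x=6, y=3), (x=7, y=4), (x=6, y=7), (x=5, y=8), (x=4, y=9), (x=3, y=10)
  Distance 8: (x=5, y=1), (x=6, y=2), (x=7, y=3), (x=8, y=4), (x=7, y=7), (x=6, y=8), (x=5, y=9), (x=4, y=10)
  Distance 9: (x=5, y=0), (x=6, y=1), (x=7, y=2), (x=8, y=3), (x=9, y=4), (x=8, y=5), (x=7, y=6), (x=8, y=7), (x=7, y=8), (x=6, y=9), (x=5, y=10)
  Distance 10: (x=6, y=0), (x=7, y=1), (x=8, y=2), (x=9, y=3), (x=10, y=4), (x=8, y=6), (x=8, y=8), (x=7, y=9), (x=6, y=10)
  Distance 11: (x=7, y=0), (x=9, y=2), (x=10, y=3), (x=11, y=4), (x=9, y=6), (x=9, y=8), (x=8, y=9), (x=7, y=10)
  Distance 12: (x=8, y=0), (x=10, y=2), (x=11, y=3), (x=11, y=5), (x=10, y=6), (x=10, y=8), (x=9, y=9), (x=8, y=10)
  Distance 13: (x=9, y=0), (x=10, y=1), (x=11, y=2), (x=11, y=6), (x=10, y=7), (x=11, y=8), (x=10, y=9), (x=9, y=10)
  Distance 14: (x=10, y=0), (x=11, y=1), (x=11, y=7), (x=11, y=9), (x=10, y=10)
  Distance 15: (x=11, y=0), (x=11, y=10)
Total reachable: 120 (grid has 120 open cells total)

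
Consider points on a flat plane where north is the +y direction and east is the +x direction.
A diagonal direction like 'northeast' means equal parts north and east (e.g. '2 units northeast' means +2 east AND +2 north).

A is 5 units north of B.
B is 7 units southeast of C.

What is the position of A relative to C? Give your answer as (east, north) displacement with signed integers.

Place C at the origin (east=0, north=0).
  B is 7 units southeast of C: delta (east=+7, north=-7); B at (east=7, north=-7).
  A is 5 units north of B: delta (east=+0, north=+5); A at (east=7, north=-2).
Therefore A relative to C: (east=7, north=-2).

Answer: A is at (east=7, north=-2) relative to C.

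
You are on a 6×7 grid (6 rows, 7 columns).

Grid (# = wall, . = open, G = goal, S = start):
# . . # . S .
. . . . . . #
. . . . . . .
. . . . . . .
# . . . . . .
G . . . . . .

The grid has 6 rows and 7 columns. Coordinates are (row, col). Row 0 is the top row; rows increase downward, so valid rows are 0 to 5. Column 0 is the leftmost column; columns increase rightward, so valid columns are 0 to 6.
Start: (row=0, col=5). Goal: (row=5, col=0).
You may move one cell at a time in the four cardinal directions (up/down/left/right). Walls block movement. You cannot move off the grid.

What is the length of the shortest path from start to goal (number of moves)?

Answer: Shortest path length: 10

Derivation:
BFS from (row=0, col=5) until reaching (row=5, col=0):
  Distance 0: (row=0, col=5)
  Distance 1: (row=0, col=4), (row=0, col=6), (row=1, col=5)
  Distance 2: (row=1, col=4), (row=2, col=5)
  Distance 3: (row=1, col=3), (row=2, col=4), (row=2, col=6), (row=3, col=5)
  Distance 4: (row=1, col=2), (row=2, col=3), (row=3, col=4), (row=3, col=6), (row=4, col=5)
  Distance 5: (row=0, col=2), (row=1, col=1), (row=2, col=2), (row=3, col=3), (row=4, col=4), (row=4, col=6), (row=5, col=5)
  Distance 6: (row=0, col=1), (row=1, col=0), (row=2, col=1), (row=3, col=2), (row=4, col=3), (row=5, col=4), (row=5, col=6)
  Distance 7: (row=2, col=0), (row=3, col=1), (row=4, col=2), (row=5, col=3)
  Distance 8: (row=3, col=0), (row=4, col=1), (row=5, col=2)
  Distance 9: (row=5, col=1)
  Distance 10: (row=5, col=0)  <- goal reached here
One shortest path (10 moves): (row=0, col=5) -> (row=0, col=4) -> (row=1, col=4) -> (row=1, col=3) -> (row=1, col=2) -> (row=1, col=1) -> (row=2, col=1) -> (row=3, col=1) -> (row=4, col=1) -> (row=5, col=1) -> (row=5, col=0)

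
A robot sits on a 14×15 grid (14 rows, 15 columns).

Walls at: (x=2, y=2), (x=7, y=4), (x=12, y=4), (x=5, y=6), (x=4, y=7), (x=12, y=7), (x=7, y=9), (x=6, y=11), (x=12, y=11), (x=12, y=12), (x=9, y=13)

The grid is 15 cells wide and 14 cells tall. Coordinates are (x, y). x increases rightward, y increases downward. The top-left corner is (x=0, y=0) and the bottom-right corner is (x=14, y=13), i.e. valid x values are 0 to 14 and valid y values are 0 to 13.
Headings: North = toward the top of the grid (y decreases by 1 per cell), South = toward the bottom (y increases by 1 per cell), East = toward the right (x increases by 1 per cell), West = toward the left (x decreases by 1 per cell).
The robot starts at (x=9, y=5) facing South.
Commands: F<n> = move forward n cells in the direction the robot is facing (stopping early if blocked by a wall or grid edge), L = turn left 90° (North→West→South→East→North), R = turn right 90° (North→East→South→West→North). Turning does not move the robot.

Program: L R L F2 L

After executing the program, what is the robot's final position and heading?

Start: (x=9, y=5), facing South
  L: turn left, now facing East
  R: turn right, now facing South
  L: turn left, now facing East
  F2: move forward 2, now at (x=11, y=5)
  L: turn left, now facing North
Final: (x=11, y=5), facing North

Answer: Final position: (x=11, y=5), facing North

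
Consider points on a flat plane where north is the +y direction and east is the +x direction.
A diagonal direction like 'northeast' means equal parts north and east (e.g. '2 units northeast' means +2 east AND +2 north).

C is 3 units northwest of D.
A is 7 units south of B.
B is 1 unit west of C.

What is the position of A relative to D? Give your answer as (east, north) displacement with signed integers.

Answer: A is at (east=-4, north=-4) relative to D.

Derivation:
Place D at the origin (east=0, north=0).
  C is 3 units northwest of D: delta (east=-3, north=+3); C at (east=-3, north=3).
  B is 1 unit west of C: delta (east=-1, north=+0); B at (east=-4, north=3).
  A is 7 units south of B: delta (east=+0, north=-7); A at (east=-4, north=-4).
Therefore A relative to D: (east=-4, north=-4).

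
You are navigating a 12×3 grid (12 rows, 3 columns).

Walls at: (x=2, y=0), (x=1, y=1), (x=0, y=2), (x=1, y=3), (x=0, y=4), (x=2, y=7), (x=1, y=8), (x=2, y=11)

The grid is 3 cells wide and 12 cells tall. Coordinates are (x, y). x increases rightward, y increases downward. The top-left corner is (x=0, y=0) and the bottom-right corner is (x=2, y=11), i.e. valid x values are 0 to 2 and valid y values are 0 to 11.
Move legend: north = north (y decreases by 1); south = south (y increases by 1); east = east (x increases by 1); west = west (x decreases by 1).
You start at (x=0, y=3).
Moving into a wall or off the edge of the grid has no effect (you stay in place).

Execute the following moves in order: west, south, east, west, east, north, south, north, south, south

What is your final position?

Start: (x=0, y=3)
  west (west): blocked, stay at (x=0, y=3)
  south (south): blocked, stay at (x=0, y=3)
  east (east): blocked, stay at (x=0, y=3)
  west (west): blocked, stay at (x=0, y=3)
  east (east): blocked, stay at (x=0, y=3)
  north (north): blocked, stay at (x=0, y=3)
  south (south): blocked, stay at (x=0, y=3)
  north (north): blocked, stay at (x=0, y=3)
  south (south): blocked, stay at (x=0, y=3)
  south (south): blocked, stay at (x=0, y=3)
Final: (x=0, y=3)

Answer: Final position: (x=0, y=3)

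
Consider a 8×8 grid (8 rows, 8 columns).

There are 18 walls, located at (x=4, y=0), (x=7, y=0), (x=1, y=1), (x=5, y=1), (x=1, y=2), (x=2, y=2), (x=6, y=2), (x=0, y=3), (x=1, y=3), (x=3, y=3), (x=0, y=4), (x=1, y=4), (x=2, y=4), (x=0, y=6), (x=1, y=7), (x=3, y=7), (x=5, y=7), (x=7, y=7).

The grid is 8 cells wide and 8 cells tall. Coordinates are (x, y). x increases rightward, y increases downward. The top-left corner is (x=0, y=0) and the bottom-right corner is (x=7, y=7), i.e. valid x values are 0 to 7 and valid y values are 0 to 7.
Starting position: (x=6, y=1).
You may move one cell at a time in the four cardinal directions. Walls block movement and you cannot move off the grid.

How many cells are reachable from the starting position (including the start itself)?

Answer: Reachable cells: 44

Derivation:
BFS flood-fill from (x=6, y=1):
  Distance 0: (x=6, y=1)
  Distance 1: (x=6, y=0), (x=7, y=1)
  Distance 2: (x=5, y=0), (x=7, y=2)
  Distance 3: (x=7, y=3)
  Distance 4: (x=6, y=3), (x=7, y=4)
  Distance 5: (x=5, y=3), (x=6, y=4), (x=7, y=5)
  Distance 6: (x=5, y=2), (x=4, y=3), (x=5, y=4), (x=6, y=5), (x=7, y=6)
  Distance 7: (x=4, y=2), (x=4, y=4), (x=5, y=5), (x=6, y=6)
  Distance 8: (x=4, y=1), (x=3, y=2), (x=3, y=4), (x=4, y=5), (x=5, y=6), (x=6, y=7)
  Distance 9: (x=3, y=1), (x=3, y=5), (x=4, y=6)
  Distance 10: (x=3, y=0), (x=2, y=1), (x=2, y=5), (x=3, y=6), (x=4, y=7)
  Distance 11: (x=2, y=0), (x=1, y=5), (x=2, y=6)
  Distance 12: (x=1, y=0), (x=0, y=5), (x=1, y=6), (x=2, y=7)
  Distance 13: (x=0, y=0)
  Distance 14: (x=0, y=1)
  Distance 15: (x=0, y=2)
Total reachable: 44 (grid has 46 open cells total)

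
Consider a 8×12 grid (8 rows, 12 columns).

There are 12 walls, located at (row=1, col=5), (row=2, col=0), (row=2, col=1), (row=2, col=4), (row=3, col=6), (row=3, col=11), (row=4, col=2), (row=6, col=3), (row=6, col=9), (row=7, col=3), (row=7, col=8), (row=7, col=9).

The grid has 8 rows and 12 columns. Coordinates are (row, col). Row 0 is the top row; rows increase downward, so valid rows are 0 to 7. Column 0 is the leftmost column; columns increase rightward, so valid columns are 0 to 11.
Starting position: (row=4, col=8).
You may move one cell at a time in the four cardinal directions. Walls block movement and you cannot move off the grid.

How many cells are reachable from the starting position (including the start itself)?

BFS flood-fill from (row=4, col=8):
  Distance 0: (row=4, col=8)
  Distance 1: (row=3, col=8), (row=4, col=7), (row=4, col=9), (row=5, col=8)
  Distance 2: (row=2, col=8), (row=3, col=7), (row=3, col=9), (row=4, col=6), (row=4, col=10), (row=5, col=7), (row=5, col=9), (row=6, col=8)
  Distance 3: (row=1, col=8), (row=2, col=7), (row=2, col=9), (row=3, col=10), (row=4, col=5), (row=4, col=11), (row=5, col=6), (row=5, col=10), (row=6, col=7)
  Distance 4: (row=0, col=8), (row=1, col=7), (row=1, col=9), (row=2, col=6), (row=2, col=10), (row=3, col=5), (row=4, col=4), (row=5, col=5), (row=5, col=11), (row=6, col=6), (row=6, col=10), (row=7, col=7)
  Distance 5: (row=0, col=7), (row=0, col=9), (row=1, col=6), (row=1, col=10), (row=2, col=5), (row=2, col=11), (row=3, col=4), (row=4, col=3), (row=5, col=4), (row=6, col=5), (row=6, col=11), (row=7, col=6), (row=7, col=10)
  Distance 6: (row=0, col=6), (row=0, col=10), (row=1, col=11), (row=3, col=3), (row=5, col=3), (row=6, col=4), (row=7, col=5), (row=7, col=11)
  Distance 7: (row=0, col=5), (row=0, col=11), (row=2, col=3), (row=3, col=2), (row=5, col=2), (row=7, col=4)
  Distance 8: (row=0, col=4), (row=1, col=3), (row=2, col=2), (row=3, col=1), (row=5, col=1), (row=6, col=2)
  Distance 9: (row=0, col=3), (row=1, col=2), (row=1, col=4), (row=3, col=0), (row=4, col=1), (row=5, col=0), (row=6, col=1), (row=7, col=2)
  Distance 10: (row=0, col=2), (row=1, col=1), (row=4, col=0), (row=6, col=0), (row=7, col=1)
  Distance 11: (row=0, col=1), (row=1, col=0), (row=7, col=0)
  Distance 12: (row=0, col=0)
Total reachable: 84 (grid has 84 open cells total)

Answer: Reachable cells: 84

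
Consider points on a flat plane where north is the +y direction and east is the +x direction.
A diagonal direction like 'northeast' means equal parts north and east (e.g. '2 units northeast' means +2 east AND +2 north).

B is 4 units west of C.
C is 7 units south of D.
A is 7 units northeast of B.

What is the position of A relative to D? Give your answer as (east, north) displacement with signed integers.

Answer: A is at (east=3, north=0) relative to D.

Derivation:
Place D at the origin (east=0, north=0).
  C is 7 units south of D: delta (east=+0, north=-7); C at (east=0, north=-7).
  B is 4 units west of C: delta (east=-4, north=+0); B at (east=-4, north=-7).
  A is 7 units northeast of B: delta (east=+7, north=+7); A at (east=3, north=0).
Therefore A relative to D: (east=3, north=0).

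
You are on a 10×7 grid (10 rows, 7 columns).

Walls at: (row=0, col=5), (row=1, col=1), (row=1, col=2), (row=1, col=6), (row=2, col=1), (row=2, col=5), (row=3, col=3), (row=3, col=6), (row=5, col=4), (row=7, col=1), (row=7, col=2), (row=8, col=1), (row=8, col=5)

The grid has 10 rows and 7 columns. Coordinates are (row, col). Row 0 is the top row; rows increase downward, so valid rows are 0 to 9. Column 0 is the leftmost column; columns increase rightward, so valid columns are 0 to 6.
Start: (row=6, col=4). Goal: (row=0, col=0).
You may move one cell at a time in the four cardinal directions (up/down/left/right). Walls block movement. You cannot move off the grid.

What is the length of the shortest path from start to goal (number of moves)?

BFS from (row=6, col=4) until reaching (row=0, col=0):
  Distance 0: (row=6, col=4)
  Distance 1: (row=6, col=3), (row=6, col=5), (row=7, col=4)
  Distance 2: (row=5, col=3), (row=5, col=5), (row=6, col=2), (row=6, col=6), (row=7, col=3), (row=7, col=5), (row=8, col=4)
  Distance 3: (row=4, col=3), (row=4, col=5), (row=5, col=2), (row=5, col=6), (row=6, col=1), (row=7, col=6), (row=8, col=3), (row=9, col=4)
  Distance 4: (row=3, col=5), (row=4, col=2), (row=4, col=4), (row=4, col=6), (row=5, col=1), (row=6, col=0), (row=8, col=2), (row=8, col=6), (row=9, col=3), (row=9, col=5)
  Distance 5: (row=3, col=2), (row=3, col=4), (row=4, col=1), (row=5, col=0), (row=7, col=0), (row=9, col=2), (row=9, col=6)
  Distance 6: (row=2, col=2), (row=2, col=4), (row=3, col=1), (row=4, col=0), (row=8, col=0), (row=9, col=1)
  Distance 7: (row=1, col=4), (row=2, col=3), (row=3, col=0), (row=9, col=0)
  Distance 8: (row=0, col=4), (row=1, col=3), (row=1, col=5), (row=2, col=0)
  Distance 9: (row=0, col=3), (row=1, col=0)
  Distance 10: (row=0, col=0), (row=0, col=2)  <- goal reached here
One shortest path (10 moves): (row=6, col=4) -> (row=6, col=3) -> (row=6, col=2) -> (row=6, col=1) -> (row=6, col=0) -> (row=5, col=0) -> (row=4, col=0) -> (row=3, col=0) -> (row=2, col=0) -> (row=1, col=0) -> (row=0, col=0)

Answer: Shortest path length: 10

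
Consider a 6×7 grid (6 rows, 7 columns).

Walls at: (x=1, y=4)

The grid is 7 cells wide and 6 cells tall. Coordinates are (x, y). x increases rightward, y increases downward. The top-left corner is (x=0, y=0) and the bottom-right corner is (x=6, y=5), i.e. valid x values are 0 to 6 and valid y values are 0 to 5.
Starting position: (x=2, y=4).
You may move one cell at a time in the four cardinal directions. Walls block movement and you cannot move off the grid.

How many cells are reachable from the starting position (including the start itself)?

Answer: Reachable cells: 41

Derivation:
BFS flood-fill from (x=2, y=4):
  Distance 0: (x=2, y=4)
  Distance 1: (x=2, y=3), (x=3, y=4), (x=2, y=5)
  Distance 2: (x=2, y=2), (x=1, y=3), (x=3, y=3), (x=4, y=4), (x=1, y=5), (x=3, y=5)
  Distance 3: (x=2, y=1), (x=1, y=2), (x=3, y=2), (x=0, y=3), (x=4, y=3), (x=5, y=4), (x=0, y=5), (x=4, y=5)
  Distance 4: (x=2, y=0), (x=1, y=1), (x=3, y=1), (x=0, y=2), (x=4, y=2), (x=5, y=3), (x=0, y=4), (x=6, y=4), (x=5, y=5)
  Distance 5: (x=1, y=0), (x=3, y=0), (x=0, y=1), (x=4, y=1), (x=5, y=2), (x=6, y=3), (x=6, y=5)
  Distance 6: (x=0, y=0), (x=4, y=0), (x=5, y=1), (x=6, y=2)
  Distance 7: (x=5, y=0), (x=6, y=1)
  Distance 8: (x=6, y=0)
Total reachable: 41 (grid has 41 open cells total)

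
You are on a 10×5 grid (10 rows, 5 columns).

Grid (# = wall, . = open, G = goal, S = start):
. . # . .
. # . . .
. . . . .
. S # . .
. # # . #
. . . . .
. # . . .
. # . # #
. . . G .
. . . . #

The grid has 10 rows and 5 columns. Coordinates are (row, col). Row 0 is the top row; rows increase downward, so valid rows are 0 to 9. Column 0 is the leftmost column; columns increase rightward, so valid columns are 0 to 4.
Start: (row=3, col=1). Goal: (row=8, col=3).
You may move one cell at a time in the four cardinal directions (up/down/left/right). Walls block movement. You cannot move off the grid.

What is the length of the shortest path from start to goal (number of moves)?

BFS from (row=3, col=1) until reaching (row=8, col=3):
  Distance 0: (row=3, col=1)
  Distance 1: (row=2, col=1), (row=3, col=0)
  Distance 2: (row=2, col=0), (row=2, col=2), (row=4, col=0)
  Distance 3: (row=1, col=0), (row=1, col=2), (row=2, col=3), (row=5, col=0)
  Distance 4: (row=0, col=0), (row=1, col=3), (row=2, col=4), (row=3, col=3), (row=5, col=1), (row=6, col=0)
  Distance 5: (row=0, col=1), (row=0, col=3), (row=1, col=4), (row=3, col=4), (row=4, col=3), (row=5, col=2), (row=7, col=0)
  Distance 6: (row=0, col=4), (row=5, col=3), (row=6, col=2), (row=8, col=0)
  Distance 7: (row=5, col=4), (row=6, col=3), (row=7, col=2), (row=8, col=1), (row=9, col=0)
  Distance 8: (row=6, col=4), (row=8, col=2), (row=9, col=1)
  Distance 9: (row=8, col=3), (row=9, col=2)  <- goal reached here
One shortest path (9 moves): (row=3, col=1) -> (row=3, col=0) -> (row=4, col=0) -> (row=5, col=0) -> (row=5, col=1) -> (row=5, col=2) -> (row=6, col=2) -> (row=7, col=2) -> (row=8, col=2) -> (row=8, col=3)

Answer: Shortest path length: 9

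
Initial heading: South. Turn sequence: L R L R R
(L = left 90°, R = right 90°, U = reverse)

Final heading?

Answer: Final heading: West

Derivation:
Start: South
  L (left (90° counter-clockwise)) -> East
  R (right (90° clockwise)) -> South
  L (left (90° counter-clockwise)) -> East
  R (right (90° clockwise)) -> South
  R (right (90° clockwise)) -> West
Final: West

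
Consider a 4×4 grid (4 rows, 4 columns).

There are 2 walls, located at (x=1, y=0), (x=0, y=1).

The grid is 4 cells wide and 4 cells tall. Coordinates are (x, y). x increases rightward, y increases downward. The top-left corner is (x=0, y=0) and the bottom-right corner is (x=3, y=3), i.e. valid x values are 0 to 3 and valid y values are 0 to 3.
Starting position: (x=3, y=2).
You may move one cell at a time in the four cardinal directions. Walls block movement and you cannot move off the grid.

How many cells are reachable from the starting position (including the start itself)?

Answer: Reachable cells: 13

Derivation:
BFS flood-fill from (x=3, y=2):
  Distance 0: (x=3, y=2)
  Distance 1: (x=3, y=1), (x=2, y=2), (x=3, y=3)
  Distance 2: (x=3, y=0), (x=2, y=1), (x=1, y=2), (x=2, y=3)
  Distance 3: (x=2, y=0), (x=1, y=1), (x=0, y=2), (x=1, y=3)
  Distance 4: (x=0, y=3)
Total reachable: 13 (grid has 14 open cells total)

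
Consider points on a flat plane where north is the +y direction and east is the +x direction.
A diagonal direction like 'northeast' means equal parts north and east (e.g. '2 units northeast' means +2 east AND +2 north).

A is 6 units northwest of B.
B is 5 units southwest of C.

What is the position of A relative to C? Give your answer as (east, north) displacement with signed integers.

Answer: A is at (east=-11, north=1) relative to C.

Derivation:
Place C at the origin (east=0, north=0).
  B is 5 units southwest of C: delta (east=-5, north=-5); B at (east=-5, north=-5).
  A is 6 units northwest of B: delta (east=-6, north=+6); A at (east=-11, north=1).
Therefore A relative to C: (east=-11, north=1).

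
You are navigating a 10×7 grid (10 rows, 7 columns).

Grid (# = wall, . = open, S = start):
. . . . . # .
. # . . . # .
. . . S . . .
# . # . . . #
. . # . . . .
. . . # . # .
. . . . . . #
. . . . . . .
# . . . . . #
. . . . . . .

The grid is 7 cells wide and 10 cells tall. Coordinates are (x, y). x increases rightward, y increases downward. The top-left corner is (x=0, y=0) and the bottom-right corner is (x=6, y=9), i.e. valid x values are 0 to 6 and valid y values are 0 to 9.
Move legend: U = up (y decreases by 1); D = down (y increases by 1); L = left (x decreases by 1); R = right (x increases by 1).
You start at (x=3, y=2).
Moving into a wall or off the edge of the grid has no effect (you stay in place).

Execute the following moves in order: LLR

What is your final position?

Answer: Final position: (x=2, y=2)

Derivation:
Start: (x=3, y=2)
  L (left): (x=3, y=2) -> (x=2, y=2)
  L (left): (x=2, y=2) -> (x=1, y=2)
  R (right): (x=1, y=2) -> (x=2, y=2)
Final: (x=2, y=2)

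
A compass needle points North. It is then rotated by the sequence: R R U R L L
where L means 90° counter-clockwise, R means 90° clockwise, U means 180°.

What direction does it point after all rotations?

Start: North
  R (right (90° clockwise)) -> East
  R (right (90° clockwise)) -> South
  U (U-turn (180°)) -> North
  R (right (90° clockwise)) -> East
  L (left (90° counter-clockwise)) -> North
  L (left (90° counter-clockwise)) -> West
Final: West

Answer: Final heading: West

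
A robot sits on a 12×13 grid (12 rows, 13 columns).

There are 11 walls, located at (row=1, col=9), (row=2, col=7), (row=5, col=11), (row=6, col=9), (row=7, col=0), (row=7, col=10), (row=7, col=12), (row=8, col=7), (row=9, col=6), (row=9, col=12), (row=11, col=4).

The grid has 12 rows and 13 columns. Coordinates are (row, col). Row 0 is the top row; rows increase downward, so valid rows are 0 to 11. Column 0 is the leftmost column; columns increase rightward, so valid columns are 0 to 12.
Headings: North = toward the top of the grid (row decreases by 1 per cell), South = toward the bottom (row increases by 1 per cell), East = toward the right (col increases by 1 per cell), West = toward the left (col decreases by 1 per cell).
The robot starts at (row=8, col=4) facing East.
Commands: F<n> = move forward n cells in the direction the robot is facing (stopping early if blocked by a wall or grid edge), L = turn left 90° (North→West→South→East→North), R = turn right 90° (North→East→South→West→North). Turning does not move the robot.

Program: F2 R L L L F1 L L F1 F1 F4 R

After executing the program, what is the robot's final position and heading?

Start: (row=8, col=4), facing East
  F2: move forward 2, now at (row=8, col=6)
  R: turn right, now facing South
  L: turn left, now facing East
  L: turn left, now facing North
  L: turn left, now facing West
  F1: move forward 1, now at (row=8, col=5)
  L: turn left, now facing South
  L: turn left, now facing East
  F1: move forward 1, now at (row=8, col=6)
  F1: move forward 0/1 (blocked), now at (row=8, col=6)
  F4: move forward 0/4 (blocked), now at (row=8, col=6)
  R: turn right, now facing South
Final: (row=8, col=6), facing South

Answer: Final position: (row=8, col=6), facing South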